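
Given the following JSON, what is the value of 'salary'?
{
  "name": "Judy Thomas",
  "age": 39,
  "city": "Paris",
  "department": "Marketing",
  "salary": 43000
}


Looking up field 'salary'
Value: 43000

43000


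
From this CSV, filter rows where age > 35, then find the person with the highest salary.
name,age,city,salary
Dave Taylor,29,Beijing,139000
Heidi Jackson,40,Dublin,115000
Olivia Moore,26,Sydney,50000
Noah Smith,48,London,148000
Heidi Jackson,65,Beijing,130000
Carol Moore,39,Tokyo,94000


Filter: age > 35
Sort by: salary (descending)

Filtered records (4):
  Noah Smith, age 48, salary $148000
  Heidi Jackson, age 65, salary $130000
  Heidi Jackson, age 40, salary $115000
  Carol Moore, age 39, salary $94000

Highest salary: Noah Smith ($148000)

Noah Smith


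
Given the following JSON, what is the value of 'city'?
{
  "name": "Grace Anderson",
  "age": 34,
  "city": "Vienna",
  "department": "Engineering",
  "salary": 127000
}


Looking up field 'city'
Value: Vienna

Vienna


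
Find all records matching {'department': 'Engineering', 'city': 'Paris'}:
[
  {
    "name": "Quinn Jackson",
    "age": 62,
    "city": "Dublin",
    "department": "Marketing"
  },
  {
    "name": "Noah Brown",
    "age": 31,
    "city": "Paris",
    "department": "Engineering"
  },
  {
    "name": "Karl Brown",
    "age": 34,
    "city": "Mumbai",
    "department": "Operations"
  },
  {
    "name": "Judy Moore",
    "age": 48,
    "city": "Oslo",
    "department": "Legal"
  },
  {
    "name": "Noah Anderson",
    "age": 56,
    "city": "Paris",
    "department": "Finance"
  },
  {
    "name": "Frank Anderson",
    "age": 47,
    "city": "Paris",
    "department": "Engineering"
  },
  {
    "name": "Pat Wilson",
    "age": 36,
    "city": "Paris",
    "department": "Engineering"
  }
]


Search criteria: {'department': 'Engineering', 'city': 'Paris'}

Checking 7 records:
  Quinn Jackson: {department: Marketing, city: Dublin}
  Noah Brown: {department: Engineering, city: Paris} <-- MATCH
  Karl Brown: {department: Operations, city: Mumbai}
  Judy Moore: {department: Legal, city: Oslo}
  Noah Anderson: {department: Finance, city: Paris}
  Frank Anderson: {department: Engineering, city: Paris} <-- MATCH
  Pat Wilson: {department: Engineering, city: Paris} <-- MATCH

Matches: ["Noah Brown", "Frank Anderson", "Pat Wilson"]

["Noah Brown", "Frank Anderson", "Pat Wilson"]


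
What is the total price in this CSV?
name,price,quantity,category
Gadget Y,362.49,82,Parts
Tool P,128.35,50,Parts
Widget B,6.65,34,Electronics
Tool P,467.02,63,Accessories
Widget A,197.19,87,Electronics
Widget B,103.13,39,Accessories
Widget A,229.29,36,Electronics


Computing total price:
Values: [362.49, 128.35, 6.65, 467.02, 197.19, 103.13, 229.29]
Sum = 1494.12

1494.12


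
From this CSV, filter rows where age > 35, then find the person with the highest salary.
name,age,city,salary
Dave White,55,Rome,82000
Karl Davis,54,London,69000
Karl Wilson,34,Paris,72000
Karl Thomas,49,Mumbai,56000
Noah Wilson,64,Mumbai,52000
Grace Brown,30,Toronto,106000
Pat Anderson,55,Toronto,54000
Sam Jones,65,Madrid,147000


Filter: age > 35
Sort by: salary (descending)

Filtered records (6):
  Sam Jones, age 65, salary $147000
  Dave White, age 55, salary $82000
  Karl Davis, age 54, salary $69000
  Karl Thomas, age 49, salary $56000
  Pat Anderson, age 55, salary $54000
  Noah Wilson, age 64, salary $52000

Highest salary: Sam Jones ($147000)

Sam Jones


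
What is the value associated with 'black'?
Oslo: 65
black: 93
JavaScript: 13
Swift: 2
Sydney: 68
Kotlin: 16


Looking up key 'black'
Value: 93

93


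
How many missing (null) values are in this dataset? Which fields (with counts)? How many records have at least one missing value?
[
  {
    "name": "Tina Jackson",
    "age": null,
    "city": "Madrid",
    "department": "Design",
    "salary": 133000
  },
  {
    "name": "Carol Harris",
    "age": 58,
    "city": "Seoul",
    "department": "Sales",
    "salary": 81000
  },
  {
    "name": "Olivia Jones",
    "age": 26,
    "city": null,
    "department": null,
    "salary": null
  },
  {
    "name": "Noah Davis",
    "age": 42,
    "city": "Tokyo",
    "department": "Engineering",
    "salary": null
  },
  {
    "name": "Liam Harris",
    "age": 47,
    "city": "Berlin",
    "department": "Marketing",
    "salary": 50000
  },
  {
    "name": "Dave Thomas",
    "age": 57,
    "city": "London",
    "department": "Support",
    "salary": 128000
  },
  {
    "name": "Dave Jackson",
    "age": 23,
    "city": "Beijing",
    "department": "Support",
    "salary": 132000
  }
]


Checking for missing (null) values in 7 records:

  Tina Jackson: age
  Carol Harris: complete
  Olivia Jones: city, department, salary
  Noah Davis: salary
  Liam Harris: complete
  Dave Thomas: complete
  Dave Jackson: complete

Per field:
  name: 0 missing
  age: 1 missing
  city: 1 missing
  department: 1 missing
  salary: 2 missing

Total missing values: 5
Records with any missing: 3

5 missing values (age: 1, city: 1, department: 1, salary: 2); 3 incomplete records


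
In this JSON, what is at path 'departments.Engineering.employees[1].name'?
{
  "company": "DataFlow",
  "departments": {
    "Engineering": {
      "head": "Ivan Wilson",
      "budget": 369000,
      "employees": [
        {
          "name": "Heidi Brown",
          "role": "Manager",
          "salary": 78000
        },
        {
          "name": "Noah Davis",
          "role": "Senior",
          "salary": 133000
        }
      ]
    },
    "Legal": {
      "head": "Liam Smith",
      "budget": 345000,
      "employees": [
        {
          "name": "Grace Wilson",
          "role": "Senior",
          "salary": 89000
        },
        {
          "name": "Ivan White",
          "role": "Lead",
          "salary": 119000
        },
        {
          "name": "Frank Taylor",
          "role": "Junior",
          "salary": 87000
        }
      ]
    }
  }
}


Path: departments.Engineering.employees[1].name

Navigate:
  -> departments
  -> Engineering
  -> employees[1].name = 'Noah Davis'

Noah Davis


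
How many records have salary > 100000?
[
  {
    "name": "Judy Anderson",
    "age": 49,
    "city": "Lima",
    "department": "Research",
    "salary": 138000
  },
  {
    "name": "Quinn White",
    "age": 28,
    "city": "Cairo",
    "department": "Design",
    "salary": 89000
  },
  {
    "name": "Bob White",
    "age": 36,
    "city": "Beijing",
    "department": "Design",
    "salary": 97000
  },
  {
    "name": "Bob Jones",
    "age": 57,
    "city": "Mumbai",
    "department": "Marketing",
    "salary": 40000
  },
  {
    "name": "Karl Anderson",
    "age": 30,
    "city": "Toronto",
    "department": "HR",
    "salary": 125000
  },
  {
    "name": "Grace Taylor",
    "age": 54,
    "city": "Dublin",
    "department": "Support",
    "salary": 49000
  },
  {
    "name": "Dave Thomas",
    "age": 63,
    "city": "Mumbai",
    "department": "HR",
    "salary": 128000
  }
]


Data: 7 records
Condition: salary > 100000

Checking each record:
  Judy Anderson: 138000 MATCH
  Quinn White: 89000
  Bob White: 97000
  Bob Jones: 40000
  Karl Anderson: 125000 MATCH
  Grace Taylor: 49000
  Dave Thomas: 128000 MATCH

Count: 3

3


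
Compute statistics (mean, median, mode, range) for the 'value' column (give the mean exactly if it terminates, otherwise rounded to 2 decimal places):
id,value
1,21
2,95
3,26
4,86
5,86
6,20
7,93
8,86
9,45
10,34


Data: [21, 95, 26, 86, 86, 20, 93, 86, 45, 34]
Count: 10
Sum: 592
Mean: 592/10 = 59.2
Sorted: [20, 21, 26, 34, 45, 86, 86, 86, 93, 95]
Median: 65.5
Mode: 86 (3 times)
Range: 95 - 20 = 75
Min: 20, Max: 95

mean=59.2, median=65.5, mode=86, range=75


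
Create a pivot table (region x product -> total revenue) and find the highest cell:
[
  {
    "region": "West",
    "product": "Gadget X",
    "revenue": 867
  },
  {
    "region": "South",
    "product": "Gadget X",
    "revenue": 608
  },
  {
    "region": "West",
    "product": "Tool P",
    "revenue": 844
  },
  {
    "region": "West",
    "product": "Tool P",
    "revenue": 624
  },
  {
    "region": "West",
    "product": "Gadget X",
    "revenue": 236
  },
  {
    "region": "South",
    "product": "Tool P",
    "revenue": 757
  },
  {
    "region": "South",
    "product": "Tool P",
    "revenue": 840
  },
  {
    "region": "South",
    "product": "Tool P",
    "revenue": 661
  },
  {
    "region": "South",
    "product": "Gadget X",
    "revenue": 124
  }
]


Pivot: region (rows) x product (columns) -> total revenue

     Gadget X      Tool P      
South          732          2258  
West          1103          1468  

Highest: South / Tool P = $2258

South / Tool P = $2258


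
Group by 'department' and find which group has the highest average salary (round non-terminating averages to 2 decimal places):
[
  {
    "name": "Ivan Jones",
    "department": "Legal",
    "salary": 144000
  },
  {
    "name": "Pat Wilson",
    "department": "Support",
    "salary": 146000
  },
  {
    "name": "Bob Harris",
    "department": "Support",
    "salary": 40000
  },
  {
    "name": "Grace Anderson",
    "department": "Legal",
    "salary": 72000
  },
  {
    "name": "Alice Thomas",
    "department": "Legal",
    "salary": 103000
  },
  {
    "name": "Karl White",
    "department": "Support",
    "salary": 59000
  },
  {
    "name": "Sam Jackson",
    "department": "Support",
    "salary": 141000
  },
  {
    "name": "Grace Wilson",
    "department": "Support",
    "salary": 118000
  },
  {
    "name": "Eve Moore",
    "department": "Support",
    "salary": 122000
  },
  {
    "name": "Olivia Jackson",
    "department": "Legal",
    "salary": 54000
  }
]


Group by: department

Groups:
  Legal: 4 people, avg salary = 373000/4 = $93250
  Support: 6 people, avg salary = 626000/6 ≈ $104333.33

Highest average salary: Support (≈$104333.33)

Support (≈$104333.33)


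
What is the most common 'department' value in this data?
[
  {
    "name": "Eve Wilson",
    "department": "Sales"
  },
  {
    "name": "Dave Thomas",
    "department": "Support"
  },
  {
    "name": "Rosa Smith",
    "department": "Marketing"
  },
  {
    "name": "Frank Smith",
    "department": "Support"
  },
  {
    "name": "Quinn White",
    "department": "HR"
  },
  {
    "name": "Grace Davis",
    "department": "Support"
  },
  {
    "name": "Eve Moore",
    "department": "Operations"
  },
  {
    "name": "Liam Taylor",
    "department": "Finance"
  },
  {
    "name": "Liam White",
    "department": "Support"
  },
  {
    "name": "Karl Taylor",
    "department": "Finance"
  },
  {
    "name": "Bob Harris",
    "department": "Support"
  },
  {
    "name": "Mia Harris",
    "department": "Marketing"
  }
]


Counting 'department' values across 12 records:

  Support: 5 #####
  Marketing: 2 ##
  Finance: 2 ##
  Sales: 1 #
  HR: 1 #
  Operations: 1 #

Most common: Support (5 times)

Support (5 times)


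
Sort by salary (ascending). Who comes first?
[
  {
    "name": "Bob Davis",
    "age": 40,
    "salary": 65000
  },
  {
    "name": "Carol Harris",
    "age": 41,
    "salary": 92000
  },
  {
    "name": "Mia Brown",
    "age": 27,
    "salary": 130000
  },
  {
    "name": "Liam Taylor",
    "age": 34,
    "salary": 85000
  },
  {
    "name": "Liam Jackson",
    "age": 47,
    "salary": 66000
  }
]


Sort by: salary (ascending)

Sorted order:
  1. Bob Davis (salary = 65000)
  2. Liam Jackson (salary = 66000)
  3. Liam Taylor (salary = 85000)
  4. Carol Harris (salary = 92000)
  5. Mia Brown (salary = 130000)

First: Bob Davis

Bob Davis


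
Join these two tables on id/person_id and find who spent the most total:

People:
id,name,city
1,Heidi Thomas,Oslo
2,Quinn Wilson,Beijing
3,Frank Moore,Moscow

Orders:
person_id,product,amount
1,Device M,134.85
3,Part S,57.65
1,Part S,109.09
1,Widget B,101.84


Join on: people.id = orders.person_id

Joined rows:
  Heidi Thomas (Oslo) bought Device M for $134.85
  Frank Moore (Moscow) bought Part S for $57.65
  Heidi Thomas (Oslo) bought Part S for $109.09
  Heidi Thomas (Oslo) bought Widget B for $101.84

Total per person:
  Heidi Thomas: $345.78
  Frank Moore: $57.65

Top spender: Heidi Thomas ($345.78)

Heidi Thomas ($345.78)


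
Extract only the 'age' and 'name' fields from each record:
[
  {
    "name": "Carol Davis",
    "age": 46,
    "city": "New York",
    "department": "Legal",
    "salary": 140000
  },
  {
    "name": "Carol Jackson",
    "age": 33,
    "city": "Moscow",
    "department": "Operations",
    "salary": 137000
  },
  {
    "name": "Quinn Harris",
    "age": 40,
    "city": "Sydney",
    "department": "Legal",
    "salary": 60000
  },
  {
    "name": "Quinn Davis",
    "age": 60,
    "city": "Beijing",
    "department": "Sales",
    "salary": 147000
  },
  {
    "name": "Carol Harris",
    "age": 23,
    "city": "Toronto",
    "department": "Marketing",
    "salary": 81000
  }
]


Original: 5 records with fields: name, age, city, department, salary
Keep: ['age', 'name']
Drop: ['city', 'department', 'salary']
Result: 5 records, 2 fields each

[
  {
    "age": 46,
    "name": "Carol Davis"
  },
  {
    "age": 33,
    "name": "Carol Jackson"
  },
  {
    "age": 40,
    "name": "Quinn Harris"
  },
  {
    "age": 60,
    "name": "Quinn Davis"
  },
  {
    "age": 23,
    "name": "Carol Harris"
  }
]


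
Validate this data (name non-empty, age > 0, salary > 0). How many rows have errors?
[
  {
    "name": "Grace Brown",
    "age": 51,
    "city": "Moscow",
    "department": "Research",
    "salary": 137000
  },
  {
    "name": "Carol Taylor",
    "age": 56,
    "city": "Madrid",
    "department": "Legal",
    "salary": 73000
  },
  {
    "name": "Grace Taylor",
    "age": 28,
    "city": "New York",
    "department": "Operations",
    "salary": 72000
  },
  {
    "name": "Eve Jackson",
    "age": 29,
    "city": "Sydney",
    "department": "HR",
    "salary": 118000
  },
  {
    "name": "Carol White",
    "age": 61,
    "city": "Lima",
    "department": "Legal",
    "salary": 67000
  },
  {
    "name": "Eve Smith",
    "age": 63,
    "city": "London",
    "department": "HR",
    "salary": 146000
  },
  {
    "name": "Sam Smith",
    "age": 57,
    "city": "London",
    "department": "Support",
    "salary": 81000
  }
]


Validating 7 records:
Rules: name non-empty, age > 0, salary > 0

  Row 1 (Grace Brown): OK
  Row 2 (Carol Taylor): OK
  Row 3 (Grace Taylor): OK
  Row 4 (Eve Jackson): OK
  Row 5 (Carol White): OK
  Row 6 (Eve Smith): OK
  Row 7 (Sam Smith): OK

Total errors: 0

0 errors


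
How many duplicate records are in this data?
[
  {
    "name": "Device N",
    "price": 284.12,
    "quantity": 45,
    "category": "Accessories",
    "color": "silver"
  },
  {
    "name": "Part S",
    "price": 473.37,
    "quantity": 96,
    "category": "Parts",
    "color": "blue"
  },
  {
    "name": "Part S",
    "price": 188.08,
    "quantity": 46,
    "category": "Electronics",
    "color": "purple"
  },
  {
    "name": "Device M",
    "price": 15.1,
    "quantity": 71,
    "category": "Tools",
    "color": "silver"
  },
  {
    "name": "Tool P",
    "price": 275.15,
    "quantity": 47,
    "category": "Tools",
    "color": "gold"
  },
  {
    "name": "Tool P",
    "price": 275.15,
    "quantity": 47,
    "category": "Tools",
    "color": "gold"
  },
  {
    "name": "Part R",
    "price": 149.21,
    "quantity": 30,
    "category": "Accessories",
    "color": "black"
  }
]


Checking 7 records for duplicates:

  Row 1: Device N ($284.12, qty 45)
  Row 2: Part S ($473.37, qty 96)
  Row 3: Part S ($188.08, qty 46)
  Row 4: Device M ($15.1, qty 71)
  Row 5: Tool P ($275.15, qty 47)
  Row 6: Tool P ($275.15, qty 47) <-- DUPLICATE
  Row 7: Part R ($149.21, qty 30)

Duplicates found: 1
Unique records: 6

1 duplicates, 6 unique


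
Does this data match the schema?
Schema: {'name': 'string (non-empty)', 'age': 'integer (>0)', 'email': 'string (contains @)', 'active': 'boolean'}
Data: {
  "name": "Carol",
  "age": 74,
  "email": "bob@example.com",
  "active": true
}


Validating each field against schema:
  name: OK (non-empty string)
  age: OK (positive integer)
  email: OK (string with @)
  active: OK (boolean)

Result: VALID

VALID


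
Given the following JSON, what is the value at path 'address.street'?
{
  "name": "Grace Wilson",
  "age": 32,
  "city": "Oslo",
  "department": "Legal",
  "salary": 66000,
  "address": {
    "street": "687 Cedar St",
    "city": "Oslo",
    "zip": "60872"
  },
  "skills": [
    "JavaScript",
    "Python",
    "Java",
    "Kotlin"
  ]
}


Query: address.street
Path: address -> street
Value: 687 Cedar St

687 Cedar St


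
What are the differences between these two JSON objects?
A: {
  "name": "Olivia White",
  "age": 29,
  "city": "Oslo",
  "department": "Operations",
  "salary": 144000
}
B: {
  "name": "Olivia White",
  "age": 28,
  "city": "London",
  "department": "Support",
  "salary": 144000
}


Comparing each field (in key order):
  name: same
  age: DIFFERENT
  city: DIFFERENT
  department: DIFFERENT
  salary: same
Differences:
  age: 29 -> 28
  city: Oslo -> London
  department: Operations -> Support

3 field(s) changed

3 changes: age, city, department


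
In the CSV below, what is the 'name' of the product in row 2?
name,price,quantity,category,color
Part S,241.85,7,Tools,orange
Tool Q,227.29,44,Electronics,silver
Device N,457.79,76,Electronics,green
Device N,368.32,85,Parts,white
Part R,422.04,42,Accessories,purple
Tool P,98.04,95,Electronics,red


Query: Row 2 ('Tool Q'), column 'name'
Value: Tool Q

Tool Q


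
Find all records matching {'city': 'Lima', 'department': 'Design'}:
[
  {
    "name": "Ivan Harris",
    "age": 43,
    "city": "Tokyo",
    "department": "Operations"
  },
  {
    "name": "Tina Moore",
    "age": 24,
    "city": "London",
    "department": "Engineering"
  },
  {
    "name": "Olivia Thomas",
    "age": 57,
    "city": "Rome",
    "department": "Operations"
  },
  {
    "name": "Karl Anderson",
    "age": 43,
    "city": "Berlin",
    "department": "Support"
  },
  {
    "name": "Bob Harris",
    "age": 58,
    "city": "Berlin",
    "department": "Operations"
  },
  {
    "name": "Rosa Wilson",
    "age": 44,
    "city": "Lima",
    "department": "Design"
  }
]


Search criteria: {'city': 'Lima', 'department': 'Design'}

Checking 6 records:
  Ivan Harris: {city: Tokyo, department: Operations}
  Tina Moore: {city: London, department: Engineering}
  Olivia Thomas: {city: Rome, department: Operations}
  Karl Anderson: {city: Berlin, department: Support}
  Bob Harris: {city: Berlin, department: Operations}
  Rosa Wilson: {city: Lima, department: Design} <-- MATCH

Matches: ["Rosa Wilson"]

["Rosa Wilson"]


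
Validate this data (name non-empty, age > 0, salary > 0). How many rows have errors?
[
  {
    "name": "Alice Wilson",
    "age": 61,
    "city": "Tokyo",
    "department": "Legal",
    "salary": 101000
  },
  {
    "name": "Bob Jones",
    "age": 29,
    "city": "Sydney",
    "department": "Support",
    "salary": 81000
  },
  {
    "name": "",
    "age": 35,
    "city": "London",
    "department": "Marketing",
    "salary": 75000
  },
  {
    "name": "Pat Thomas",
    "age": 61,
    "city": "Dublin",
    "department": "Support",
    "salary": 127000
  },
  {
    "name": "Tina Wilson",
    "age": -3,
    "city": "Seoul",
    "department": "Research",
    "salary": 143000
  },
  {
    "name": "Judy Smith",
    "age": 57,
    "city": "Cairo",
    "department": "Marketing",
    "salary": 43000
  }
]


Validating 6 records:
Rules: name non-empty, age > 0, salary > 0

  Row 1 (Alice Wilson): OK
  Row 2 (Bob Jones): OK
  Row 3 (???): empty name
  Row 4 (Pat Thomas): OK
  Row 5 (Tina Wilson): negative age: -3
  Row 6 (Judy Smith): OK

Total errors: 2

2 errors


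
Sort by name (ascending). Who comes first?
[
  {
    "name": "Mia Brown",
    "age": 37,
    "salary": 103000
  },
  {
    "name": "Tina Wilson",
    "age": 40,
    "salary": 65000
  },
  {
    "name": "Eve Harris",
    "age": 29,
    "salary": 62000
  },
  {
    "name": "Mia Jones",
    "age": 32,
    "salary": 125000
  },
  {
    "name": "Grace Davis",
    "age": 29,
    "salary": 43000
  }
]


Sort by: name (ascending)

Sorted order:
  1. Eve Harris (name = Eve Harris)
  2. Grace Davis (name = Grace Davis)
  3. Mia Brown (name = Mia Brown)
  4. Mia Jones (name = Mia Jones)
  5. Tina Wilson (name = Tina Wilson)

First: Eve Harris

Eve Harris


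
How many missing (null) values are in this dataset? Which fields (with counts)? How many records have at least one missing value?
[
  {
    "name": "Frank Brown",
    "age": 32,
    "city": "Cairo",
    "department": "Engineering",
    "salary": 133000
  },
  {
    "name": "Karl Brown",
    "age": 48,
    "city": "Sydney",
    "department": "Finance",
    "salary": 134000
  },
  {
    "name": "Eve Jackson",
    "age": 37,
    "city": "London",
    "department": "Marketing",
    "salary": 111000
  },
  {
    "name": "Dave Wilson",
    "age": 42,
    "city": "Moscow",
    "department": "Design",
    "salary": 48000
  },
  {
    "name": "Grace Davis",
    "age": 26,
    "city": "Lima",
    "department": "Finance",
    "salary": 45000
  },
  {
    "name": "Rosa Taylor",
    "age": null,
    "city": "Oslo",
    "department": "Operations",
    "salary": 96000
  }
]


Checking for missing (null) values in 6 records:

  Frank Brown: complete
  Karl Brown: complete
  Eve Jackson: complete
  Dave Wilson: complete
  Grace Davis: complete
  Rosa Taylor: age

Per field:
  name: 0 missing
  age: 1 missing
  city: 0 missing
  department: 0 missing
  salary: 0 missing

Total missing values: 1
Records with any missing: 1

1 missing values (age: 1); 1 incomplete records


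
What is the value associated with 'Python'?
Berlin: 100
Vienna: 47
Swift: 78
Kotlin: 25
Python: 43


Looking up key 'Python'
Value: 43

43


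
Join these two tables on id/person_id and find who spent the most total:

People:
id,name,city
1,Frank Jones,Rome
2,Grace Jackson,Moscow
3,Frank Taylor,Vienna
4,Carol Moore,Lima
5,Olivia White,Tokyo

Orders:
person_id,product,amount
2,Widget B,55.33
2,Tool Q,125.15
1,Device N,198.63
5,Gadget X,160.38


Join on: people.id = orders.person_id

Joined rows:
  Grace Jackson (Moscow) bought Widget B for $55.33
  Grace Jackson (Moscow) bought Tool Q for $125.15
  Frank Jones (Rome) bought Device N for $198.63
  Olivia White (Tokyo) bought Gadget X for $160.38

Total per person:
  Frank Jones: $198.63
  Grace Jackson: $180.48
  Olivia White: $160.38

Top spender: Frank Jones ($198.63)

Frank Jones ($198.63)


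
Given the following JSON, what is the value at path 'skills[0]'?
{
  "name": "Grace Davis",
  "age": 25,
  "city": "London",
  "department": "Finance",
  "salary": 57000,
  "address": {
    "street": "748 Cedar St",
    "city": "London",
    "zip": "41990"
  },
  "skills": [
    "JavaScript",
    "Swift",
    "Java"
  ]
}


Query: skills[0]
Path: skills -> first element
Value: JavaScript

JavaScript


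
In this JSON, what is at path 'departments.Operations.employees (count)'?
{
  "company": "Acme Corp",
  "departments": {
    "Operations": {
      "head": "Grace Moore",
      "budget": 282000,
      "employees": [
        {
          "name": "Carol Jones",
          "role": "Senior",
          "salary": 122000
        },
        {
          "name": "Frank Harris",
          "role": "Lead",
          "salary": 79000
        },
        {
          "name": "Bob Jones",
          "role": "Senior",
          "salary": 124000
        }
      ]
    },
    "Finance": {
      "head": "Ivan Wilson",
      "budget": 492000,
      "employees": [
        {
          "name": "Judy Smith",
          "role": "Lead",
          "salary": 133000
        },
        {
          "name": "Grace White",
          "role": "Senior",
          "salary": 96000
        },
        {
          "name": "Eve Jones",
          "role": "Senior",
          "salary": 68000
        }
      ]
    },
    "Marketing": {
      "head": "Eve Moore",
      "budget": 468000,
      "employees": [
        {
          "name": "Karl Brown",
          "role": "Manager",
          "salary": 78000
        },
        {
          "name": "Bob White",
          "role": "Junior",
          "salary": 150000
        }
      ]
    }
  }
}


Path: departments.Operations.employees (count)

Navigate:
  -> departments
  -> Operations
  -> employees (array, length 3)

3


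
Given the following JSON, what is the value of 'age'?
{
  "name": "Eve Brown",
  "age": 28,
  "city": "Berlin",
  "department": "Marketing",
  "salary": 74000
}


Looking up field 'age'
Value: 28

28


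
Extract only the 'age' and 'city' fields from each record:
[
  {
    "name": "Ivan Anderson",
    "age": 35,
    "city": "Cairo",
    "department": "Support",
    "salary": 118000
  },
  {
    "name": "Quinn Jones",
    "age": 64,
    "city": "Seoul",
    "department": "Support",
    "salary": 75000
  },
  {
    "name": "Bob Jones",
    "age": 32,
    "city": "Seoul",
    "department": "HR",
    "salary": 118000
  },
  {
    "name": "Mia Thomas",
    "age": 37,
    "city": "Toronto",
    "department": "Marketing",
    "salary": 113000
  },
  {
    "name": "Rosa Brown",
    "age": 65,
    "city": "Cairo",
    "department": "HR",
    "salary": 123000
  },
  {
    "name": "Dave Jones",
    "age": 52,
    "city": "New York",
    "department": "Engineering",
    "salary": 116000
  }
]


Original: 6 records with fields: name, age, city, department, salary
Keep: ['age', 'city']
Drop: ['name', 'department', 'salary']
Result: 6 records, 2 fields each

[
  {
    "age": 35,
    "city": "Cairo"
  },
  {
    "age": 64,
    "city": "Seoul"
  },
  {
    "age": 32,
    "city": "Seoul"
  },
  {
    "age": 37,
    "city": "Toronto"
  },
  {
    "age": 65,
    "city": "Cairo"
  },
  {
    "age": 52,
    "city": "New York"
  }
]


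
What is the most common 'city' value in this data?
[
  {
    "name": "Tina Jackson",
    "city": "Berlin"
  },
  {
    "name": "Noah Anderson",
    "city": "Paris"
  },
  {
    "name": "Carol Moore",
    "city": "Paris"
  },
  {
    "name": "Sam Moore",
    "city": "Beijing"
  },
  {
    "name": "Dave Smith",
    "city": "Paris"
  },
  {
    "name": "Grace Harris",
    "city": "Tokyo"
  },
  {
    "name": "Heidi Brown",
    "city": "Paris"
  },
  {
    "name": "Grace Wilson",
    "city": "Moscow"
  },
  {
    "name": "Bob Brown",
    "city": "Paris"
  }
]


Counting 'city' values across 9 records:

  Paris: 5 #####
  Berlin: 1 #
  Beijing: 1 #
  Tokyo: 1 #
  Moscow: 1 #

Most common: Paris (5 times)

Paris (5 times)


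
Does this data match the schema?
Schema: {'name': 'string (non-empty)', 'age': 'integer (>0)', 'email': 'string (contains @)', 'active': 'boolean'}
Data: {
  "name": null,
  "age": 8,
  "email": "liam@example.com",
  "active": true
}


Validating each field against schema:
  name: FAIL (null is not a string)
  age: OK (positive integer)
  email: OK (string with @)
  active: OK (boolean)

Result: INVALID (1 error: name)

INVALID (1 error: name)


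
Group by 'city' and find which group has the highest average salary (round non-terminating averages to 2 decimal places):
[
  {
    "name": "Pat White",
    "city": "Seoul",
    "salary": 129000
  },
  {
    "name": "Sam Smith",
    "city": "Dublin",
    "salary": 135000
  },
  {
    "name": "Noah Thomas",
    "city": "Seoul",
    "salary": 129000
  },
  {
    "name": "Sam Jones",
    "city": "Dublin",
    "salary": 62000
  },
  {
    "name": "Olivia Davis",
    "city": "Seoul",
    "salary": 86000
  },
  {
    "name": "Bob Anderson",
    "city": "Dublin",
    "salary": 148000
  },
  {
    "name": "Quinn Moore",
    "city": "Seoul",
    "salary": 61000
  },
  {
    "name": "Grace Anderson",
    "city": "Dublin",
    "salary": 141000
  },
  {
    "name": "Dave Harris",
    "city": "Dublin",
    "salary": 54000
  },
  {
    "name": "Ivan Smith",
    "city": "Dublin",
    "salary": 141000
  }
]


Group by: city

Groups:
  Dublin: 6 people, avg salary = 681000/6 = $113500
  Seoul: 4 people, avg salary = 405000/4 = $101250

Highest average salary: Dublin ($113500)

Dublin ($113500)


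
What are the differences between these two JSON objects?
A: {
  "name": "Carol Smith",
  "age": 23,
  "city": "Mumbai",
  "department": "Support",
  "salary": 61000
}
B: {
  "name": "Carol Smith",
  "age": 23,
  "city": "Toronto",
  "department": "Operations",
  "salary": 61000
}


Comparing each field (in key order):
  name: same
  age: same
  city: DIFFERENT
  department: DIFFERENT
  salary: same
Differences:
  city: Mumbai -> Toronto
  department: Support -> Operations

2 field(s) changed

2 changes: city, department


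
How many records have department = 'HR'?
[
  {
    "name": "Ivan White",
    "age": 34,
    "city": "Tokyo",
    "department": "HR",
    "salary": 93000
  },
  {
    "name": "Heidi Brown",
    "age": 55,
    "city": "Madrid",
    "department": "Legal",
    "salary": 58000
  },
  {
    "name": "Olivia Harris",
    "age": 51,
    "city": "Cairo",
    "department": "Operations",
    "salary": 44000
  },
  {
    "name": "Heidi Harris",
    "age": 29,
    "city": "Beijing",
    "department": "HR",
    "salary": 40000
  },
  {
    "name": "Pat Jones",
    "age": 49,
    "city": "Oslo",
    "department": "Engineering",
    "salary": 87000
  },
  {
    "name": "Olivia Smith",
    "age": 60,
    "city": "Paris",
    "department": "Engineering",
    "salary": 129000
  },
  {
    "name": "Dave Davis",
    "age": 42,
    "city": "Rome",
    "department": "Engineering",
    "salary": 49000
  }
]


Data: 7 records
Condition: department = 'HR'

Checking each record:
  Ivan White: HR MATCH
  Heidi Brown: Legal
  Olivia Harris: Operations
  Heidi Harris: HR MATCH
  Pat Jones: Engineering
  Olivia Smith: Engineering
  Dave Davis: Engineering

Count: 2

2


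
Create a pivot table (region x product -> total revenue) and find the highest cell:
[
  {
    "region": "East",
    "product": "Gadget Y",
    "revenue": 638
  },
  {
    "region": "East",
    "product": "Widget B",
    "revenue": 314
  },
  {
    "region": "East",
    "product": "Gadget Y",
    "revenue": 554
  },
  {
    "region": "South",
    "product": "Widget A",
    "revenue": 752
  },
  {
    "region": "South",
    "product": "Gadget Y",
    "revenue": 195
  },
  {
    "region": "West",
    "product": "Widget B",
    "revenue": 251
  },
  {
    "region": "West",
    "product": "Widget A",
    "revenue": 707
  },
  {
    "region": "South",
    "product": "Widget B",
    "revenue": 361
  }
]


Pivot: region (rows) x product (columns) -> total revenue

     Gadget Y      Widget A      Widget B    
East          1192             0           314  
South          195           752           361  
West             0           707           251  

Highest: East / Gadget Y = $1192

East / Gadget Y = $1192


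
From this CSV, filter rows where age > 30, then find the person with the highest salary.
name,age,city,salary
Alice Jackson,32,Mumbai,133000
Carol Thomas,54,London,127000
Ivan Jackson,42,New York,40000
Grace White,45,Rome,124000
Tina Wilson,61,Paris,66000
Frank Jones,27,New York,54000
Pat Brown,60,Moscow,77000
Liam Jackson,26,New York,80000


Filter: age > 30
Sort by: salary (descending)

Filtered records (6):
  Alice Jackson, age 32, salary $133000
  Carol Thomas, age 54, salary $127000
  Grace White, age 45, salary $124000
  Pat Brown, age 60, salary $77000
  Tina Wilson, age 61, salary $66000
  Ivan Jackson, age 42, salary $40000

Highest salary: Alice Jackson ($133000)

Alice Jackson


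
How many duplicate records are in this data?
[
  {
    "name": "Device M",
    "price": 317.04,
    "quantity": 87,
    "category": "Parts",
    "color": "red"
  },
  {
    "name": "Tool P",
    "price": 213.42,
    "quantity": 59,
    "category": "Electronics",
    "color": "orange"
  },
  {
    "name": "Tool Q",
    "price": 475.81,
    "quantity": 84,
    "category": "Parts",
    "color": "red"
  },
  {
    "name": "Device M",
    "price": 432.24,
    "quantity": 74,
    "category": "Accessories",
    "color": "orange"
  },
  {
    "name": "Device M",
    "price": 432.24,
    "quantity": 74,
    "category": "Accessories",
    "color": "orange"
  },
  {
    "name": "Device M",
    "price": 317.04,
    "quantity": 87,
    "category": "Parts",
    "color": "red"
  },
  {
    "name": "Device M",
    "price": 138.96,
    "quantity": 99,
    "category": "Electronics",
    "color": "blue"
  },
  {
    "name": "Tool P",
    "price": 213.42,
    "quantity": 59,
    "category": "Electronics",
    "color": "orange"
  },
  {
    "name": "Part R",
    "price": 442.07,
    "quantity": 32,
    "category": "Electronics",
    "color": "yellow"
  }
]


Checking 9 records for duplicates:

  Row 1: Device M ($317.04, qty 87)
  Row 2: Tool P ($213.42, qty 59)
  Row 3: Tool Q ($475.81, qty 84)
  Row 4: Device M ($432.24, qty 74)
  Row 5: Device M ($432.24, qty 74) <-- DUPLICATE
  Row 6: Device M ($317.04, qty 87) <-- DUPLICATE
  Row 7: Device M ($138.96, qty 99)
  Row 8: Tool P ($213.42, qty 59) <-- DUPLICATE
  Row 9: Part R ($442.07, qty 32)

Duplicates found: 3
Unique records: 6

3 duplicates, 6 unique


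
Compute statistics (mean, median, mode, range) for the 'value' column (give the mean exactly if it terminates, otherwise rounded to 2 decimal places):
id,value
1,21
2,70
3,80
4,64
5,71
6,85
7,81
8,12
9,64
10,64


Data: [21, 70, 80, 64, 71, 85, 81, 12, 64, 64]
Count: 10
Sum: 612
Mean: 612/10 = 61.2
Sorted: [12, 21, 64, 64, 64, 70, 71, 80, 81, 85]
Median: 67.0
Mode: 64 (3 times)
Range: 85 - 12 = 73
Min: 12, Max: 85

mean=61.2, median=67.0, mode=64, range=73


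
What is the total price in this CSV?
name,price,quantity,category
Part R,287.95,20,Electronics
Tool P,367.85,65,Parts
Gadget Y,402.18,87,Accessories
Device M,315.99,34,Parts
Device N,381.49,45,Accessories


Computing total price:
Values: [287.95, 367.85, 402.18, 315.99, 381.49]
Sum = 1755.46

1755.46


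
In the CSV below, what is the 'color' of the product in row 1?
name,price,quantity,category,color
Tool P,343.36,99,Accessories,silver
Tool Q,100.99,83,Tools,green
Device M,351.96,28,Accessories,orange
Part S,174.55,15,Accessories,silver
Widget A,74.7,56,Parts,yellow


Query: Row 1 ('Tool P'), column 'color'
Value: silver

silver


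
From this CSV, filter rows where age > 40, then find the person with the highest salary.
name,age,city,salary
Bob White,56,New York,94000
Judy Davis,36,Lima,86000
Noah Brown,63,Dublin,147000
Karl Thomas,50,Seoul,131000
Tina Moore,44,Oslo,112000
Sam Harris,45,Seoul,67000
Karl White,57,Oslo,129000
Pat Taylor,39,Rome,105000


Filter: age > 40
Sort by: salary (descending)

Filtered records (6):
  Noah Brown, age 63, salary $147000
  Karl Thomas, age 50, salary $131000
  Karl White, age 57, salary $129000
  Tina Moore, age 44, salary $112000
  Bob White, age 56, salary $94000
  Sam Harris, age 45, salary $67000

Highest salary: Noah Brown ($147000)

Noah Brown


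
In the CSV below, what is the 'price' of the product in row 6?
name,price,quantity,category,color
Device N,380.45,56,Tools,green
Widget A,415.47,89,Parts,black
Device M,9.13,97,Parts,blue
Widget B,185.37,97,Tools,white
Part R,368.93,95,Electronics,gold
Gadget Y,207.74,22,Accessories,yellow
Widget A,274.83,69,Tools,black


Query: Row 6 ('Gadget Y'), column 'price'
Value: 207.74

207.74


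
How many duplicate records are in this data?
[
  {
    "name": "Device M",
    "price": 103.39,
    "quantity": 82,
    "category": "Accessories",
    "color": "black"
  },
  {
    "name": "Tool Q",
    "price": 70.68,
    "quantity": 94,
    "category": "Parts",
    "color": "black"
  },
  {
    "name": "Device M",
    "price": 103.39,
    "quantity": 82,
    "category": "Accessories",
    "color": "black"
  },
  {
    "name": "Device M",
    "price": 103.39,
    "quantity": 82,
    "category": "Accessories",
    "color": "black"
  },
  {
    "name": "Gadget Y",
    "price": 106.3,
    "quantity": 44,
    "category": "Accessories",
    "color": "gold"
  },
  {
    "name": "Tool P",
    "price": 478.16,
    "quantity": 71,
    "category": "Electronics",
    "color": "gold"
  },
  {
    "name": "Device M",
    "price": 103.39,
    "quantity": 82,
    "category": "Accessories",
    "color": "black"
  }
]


Checking 7 records for duplicates:

  Row 1: Device M ($103.39, qty 82)
  Row 2: Tool Q ($70.68, qty 94)
  Row 3: Device M ($103.39, qty 82) <-- DUPLICATE
  Row 4: Device M ($103.39, qty 82) <-- DUPLICATE
  Row 5: Gadget Y ($106.3, qty 44)
  Row 6: Tool P ($478.16, qty 71)
  Row 7: Device M ($103.39, qty 82) <-- DUPLICATE

Duplicates found: 3
Unique records: 4

3 duplicates, 4 unique


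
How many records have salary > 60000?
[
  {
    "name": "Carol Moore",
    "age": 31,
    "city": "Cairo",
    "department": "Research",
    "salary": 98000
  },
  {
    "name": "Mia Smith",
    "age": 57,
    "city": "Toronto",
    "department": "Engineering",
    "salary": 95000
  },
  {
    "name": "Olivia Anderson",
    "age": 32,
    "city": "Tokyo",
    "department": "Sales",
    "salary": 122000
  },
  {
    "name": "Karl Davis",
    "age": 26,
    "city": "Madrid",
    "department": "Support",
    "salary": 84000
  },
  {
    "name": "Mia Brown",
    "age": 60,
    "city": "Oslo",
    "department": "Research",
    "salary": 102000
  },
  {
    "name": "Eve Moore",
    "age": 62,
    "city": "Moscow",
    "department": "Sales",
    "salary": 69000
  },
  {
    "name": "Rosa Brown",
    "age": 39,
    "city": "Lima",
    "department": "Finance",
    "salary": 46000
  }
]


Data: 7 records
Condition: salary > 60000

Checking each record:
  Carol Moore: 98000 MATCH
  Mia Smith: 95000 MATCH
  Olivia Anderson: 122000 MATCH
  Karl Davis: 84000 MATCH
  Mia Brown: 102000 MATCH
  Eve Moore: 69000 MATCH
  Rosa Brown: 46000

Count: 6

6


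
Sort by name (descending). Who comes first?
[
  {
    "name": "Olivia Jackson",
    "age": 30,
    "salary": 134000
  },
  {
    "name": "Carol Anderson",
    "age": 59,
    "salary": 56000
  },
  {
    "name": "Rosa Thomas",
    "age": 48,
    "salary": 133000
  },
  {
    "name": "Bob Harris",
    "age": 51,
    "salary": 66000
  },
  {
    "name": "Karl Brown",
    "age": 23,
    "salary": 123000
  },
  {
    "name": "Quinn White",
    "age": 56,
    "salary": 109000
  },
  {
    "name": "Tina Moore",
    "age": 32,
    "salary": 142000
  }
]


Sort by: name (descending)

Sorted order:
  1. Tina Moore (name = Tina Moore)
  2. Rosa Thomas (name = Rosa Thomas)
  3. Quinn White (name = Quinn White)
  4. Olivia Jackson (name = Olivia Jackson)
  5. Karl Brown (name = Karl Brown)
  6. Carol Anderson (name = Carol Anderson)
  7. Bob Harris (name = Bob Harris)

First: Tina Moore

Tina Moore


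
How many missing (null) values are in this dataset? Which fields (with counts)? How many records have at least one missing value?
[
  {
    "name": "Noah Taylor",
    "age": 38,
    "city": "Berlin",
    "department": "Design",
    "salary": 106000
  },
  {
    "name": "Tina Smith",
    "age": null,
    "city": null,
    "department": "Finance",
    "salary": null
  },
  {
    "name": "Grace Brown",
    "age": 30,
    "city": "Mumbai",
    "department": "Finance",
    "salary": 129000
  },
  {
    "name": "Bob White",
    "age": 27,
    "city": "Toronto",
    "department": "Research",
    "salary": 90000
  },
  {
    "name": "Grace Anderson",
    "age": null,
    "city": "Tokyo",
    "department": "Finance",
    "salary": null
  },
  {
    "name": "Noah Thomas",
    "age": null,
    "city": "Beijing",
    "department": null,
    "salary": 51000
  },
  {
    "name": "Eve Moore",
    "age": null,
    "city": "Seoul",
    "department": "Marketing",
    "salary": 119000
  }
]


Checking for missing (null) values in 7 records:

  Noah Taylor: complete
  Tina Smith: age, city, salary
  Grace Brown: complete
  Bob White: complete
  Grace Anderson: age, salary
  Noah Thomas: age, department
  Eve Moore: age

Per field:
  name: 0 missing
  age: 4 missing
  city: 1 missing
  department: 1 missing
  salary: 2 missing

Total missing values: 8
Records with any missing: 4

8 missing values (age: 4, city: 1, department: 1, salary: 2); 4 incomplete records


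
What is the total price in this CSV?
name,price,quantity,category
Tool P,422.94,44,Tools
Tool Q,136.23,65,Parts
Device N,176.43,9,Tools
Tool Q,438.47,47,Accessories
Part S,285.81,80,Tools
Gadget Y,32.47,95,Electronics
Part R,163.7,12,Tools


Computing total price:
Values: [422.94, 136.23, 176.43, 438.47, 285.81, 32.47, 163.7]
Sum = 1656.05

1656.05
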